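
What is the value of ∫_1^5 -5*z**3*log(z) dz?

Integrate by parts once (u = ln z, dv = -5*z**3 dz).
An antiderivative is F(z) = -5*z**4*(4*log(z) - 1)/16.
Then F(5) - F(1) = (3125/16 - 3125*log(5)/4) - (5/16) = 195 - 3125*log(5)/4.

195 - 3125*log(5)/4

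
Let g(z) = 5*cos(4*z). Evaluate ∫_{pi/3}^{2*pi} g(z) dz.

5*sqrt(3)/8

An antiderivative is F(z) = 5*sin(4*z)/4.
Then F(2*pi) - F(pi/3) = (0) - (-5*sqrt(3)/8) = 5*sqrt(3)/8.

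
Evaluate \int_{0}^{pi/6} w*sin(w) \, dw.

Integrate by parts once (u = w, dv = sin(w) dw).
An antiderivative is F(w) = -w*cos(w) + sin(w).
Then F(pi/6) - F(0) = (-sqrt(3)*pi/12 + 1/2) - (0) = -sqrt(3)*pi/12 + 1/2.

-sqrt(3)*pi/12 + 1/2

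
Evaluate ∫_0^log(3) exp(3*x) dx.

26/3

Let u = exp(x), so du = exp(x) dx. When x = 0, u = 1; when x = log(3), u = 3.
The integral becomes ∫ u**2 du from 1 to 3, with antiderivative u**3/3.
Back in x: F(x) = exp(3*x)/3.
Then F(log(3)) - F(0) = (9) - (1/3) = 26/3.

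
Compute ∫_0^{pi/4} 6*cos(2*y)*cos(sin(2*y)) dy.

3*sin(1)

Let u = sin(2*y), so du = 2*cos(2*y) dy. When y = 0, u = 0; when y = pi/4, u = 1.
The integral becomes 3·∫ cos(u) du from 0 to 1, with antiderivative 3*sin(u).
Back in y: F(y) = 3*sin(sin(2*y)).
Then F(pi/4) - F(0) = (3*sin(1)) - (0) = 3*sin(1).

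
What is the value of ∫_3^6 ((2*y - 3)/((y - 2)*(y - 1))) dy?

log(10)

Factor the denominator: y**2 - 3*y + 2 = (y - 1)(y - 2).
Partial fractions: (2*y - 3)/((y - 2)*(y - 1)) = 1/(y - 1) + 1/(y - 2).
An antiderivative is F(y) = log(y - 2) + log(y - 1).
Then F(6) - F(3) = (log(20)) - (log(2)) = log(10).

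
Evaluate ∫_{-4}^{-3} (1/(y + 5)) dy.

log(2)

An antiderivative is F(y) = log(y + 5).
Then F(-3) - F(-4) = (log(2)) - (0) = log(2).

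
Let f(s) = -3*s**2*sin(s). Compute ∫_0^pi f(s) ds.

12 - 3*pi**2

Integrate by parts twice (u = s^2, dv = -3*sin(s) ds).
An antiderivative is F(s) = 3*s**2*cos(s) - 6*s*sin(s) - 6*cos(s).
Then F(pi) - F(0) = (6 - 3*pi**2) - (-6) = 12 - 3*pi**2.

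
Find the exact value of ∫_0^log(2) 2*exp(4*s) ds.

15/2

Let u = exp(s), so du = exp(s) ds. When s = 0, u = 1; when s = log(2), u = 2.
The integral becomes 2·∫ u**3 du from 1 to 2, with antiderivative u**4/2.
Back in s: F(s) = exp(4*s)/2.
Then F(log(2)) - F(0) = (8) - (1/2) = 15/2.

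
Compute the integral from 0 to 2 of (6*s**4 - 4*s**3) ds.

112/5

By the power rule, an antiderivative is F(s) = 6*s**5/5 - s**4.
Then F(2) - F(0) = (112/5) - (0) = 112/5.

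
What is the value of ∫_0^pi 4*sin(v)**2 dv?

Use the identity sin^2(v) = (1 - cos(2*v))/2.
An antiderivative is F(v) = 2*v - sin(2*v).
Then F(pi) - F(0) = (2*pi) - (0) = 2*pi.

2*pi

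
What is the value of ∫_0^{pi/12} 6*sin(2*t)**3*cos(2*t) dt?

3/64

Let u = sin(2*t), so du = 2*cos(2*t) dt. When t = 0, u = 0; when t = pi/12, u = 1/2.
The integral becomes 3·∫ u**3 du from 0 to 1/2, with antiderivative 3*u**4/4.
Back in t: F(t) = 3*sin(2*t)**4/4.
Then F(pi/12) - F(0) = (3/64) - (0) = 3/64.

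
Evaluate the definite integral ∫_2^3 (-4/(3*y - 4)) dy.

An antiderivative is F(y) = -4*log(3*y - 4)/3.
Then F(3) - F(2) = (-4*log(5)/3) - (-4*log(2)/3) = -4*log(5)/3 + 4*log(2)/3.

-4*log(5)/3 + 4*log(2)/3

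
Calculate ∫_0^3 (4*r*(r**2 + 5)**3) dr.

Let u = r**2 + 5, so du = 2*r dr. When r = 0, u = 5; when r = 3, u = 14.
The integral becomes 2·∫ u**3 du from 5 to 14, with antiderivative u**4/2.
Back in r: F(r) = (r**2 + 5)**4/2.
Then F(3) - F(0) = (19208) - (625/2) = 37791/2.

37791/2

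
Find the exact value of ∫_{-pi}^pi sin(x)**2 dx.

pi

Use the identity sin^2(x) = (1 - cos(2*x))/2.
An antiderivative is F(x) = x/2 - sin(2*x)/4.
Then F(pi) - F(-pi) = (pi/2) - (-pi/2) = pi.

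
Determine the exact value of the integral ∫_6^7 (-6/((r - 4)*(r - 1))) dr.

Factor the denominator: r**2 - 5*r + 4 = (r - 1)(r - 4).
Partial fractions: -6/((r - 4)*(r - 1)) = 2/(r - 1) - 2/(r - 4).
An antiderivative is F(r) = -2*log(r - 4) + 2*log(r - 1).
Then F(7) - F(6) = (log(4)) - (log(25/4)) = log(16/25).

log(16/25)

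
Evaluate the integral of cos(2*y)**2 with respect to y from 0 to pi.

pi/2

Use the identity cos^2(2*y) = (1 + cos(4*y))/2.
An antiderivative is F(y) = y/2 + sin(4*y)/8.
Then F(pi) - F(0) = (pi/2) - (0) = pi/2.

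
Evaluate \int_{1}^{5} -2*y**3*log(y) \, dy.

Integrate by parts once (u = ln y, dv = -2*y**3 dy).
An antiderivative is F(y) = -y**4*(4*log(y) - 1)/8.
Then F(5) - F(1) = (625/8 - 625*log(5)/2) - (1/8) = 78 - 625*log(5)/2.

78 - 625*log(5)/2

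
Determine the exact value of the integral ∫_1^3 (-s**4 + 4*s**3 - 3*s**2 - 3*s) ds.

-32/5

By the power rule, an antiderivative is F(s) = -s**5/5 + s**4 - s**3 - 3*s**2/2.
Then F(3) - F(1) = (-81/10) - (-17/10) = -32/5.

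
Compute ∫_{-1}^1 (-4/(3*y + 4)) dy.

-4*log(7)/3

An antiderivative is F(y) = -4*log(3*y + 4)/3.
Then F(1) - F(-1) = (-4*log(7)/3) - (0) = -4*log(7)/3.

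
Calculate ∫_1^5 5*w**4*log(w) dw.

Integrate by parts once (u = ln w, dv = 5*w**4 dw).
An antiderivative is F(w) = w**5*(5*log(w) - 1)/5.
Then F(5) - F(1) = (-625 + 3125*log(5)) - (-1/5) = -3124/5 + 3125*log(5).

-3124/5 + 3125*log(5)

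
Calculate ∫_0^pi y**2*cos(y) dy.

Integrate by parts twice (u = y^2, dv = cos(y) dy).
An antiderivative is F(y) = y**2*sin(y) + 2*y*cos(y) - 2*sin(y).
Then F(pi) - F(0) = (-2*pi) - (0) = -2*pi.

-2*pi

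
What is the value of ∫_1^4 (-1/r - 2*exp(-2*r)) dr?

(-log(4**exp(8)) - exp(6) + 1)*exp(-8)

An antiderivative is F(r) = -log(r) + exp(-2*r).
Then F(4) - F(1) = ((1 - log(4**exp(8)))*exp(-8)) - (exp(-2)) = (-log(4**exp(8)) - exp(6) + 1)*exp(-8).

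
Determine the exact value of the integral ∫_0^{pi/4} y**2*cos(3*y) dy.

sqrt(2)*(-24*pi - 32 + 9*pi**2)/864

Integrate by parts twice (u = y^2, dv = cos(3*y) dy).
An antiderivative is F(y) = y**2*sin(3*y)/3 + 2*y*cos(3*y)/9 - 2*sin(3*y)/27.
Then F(pi/4) - F(0) = (sqrt(2)*(-24*pi - 32 + 9*pi**2)/864) - (0) = sqrt(2)*(-24*pi - 32 + 9*pi**2)/864.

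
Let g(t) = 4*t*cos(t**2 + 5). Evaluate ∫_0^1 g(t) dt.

Let u = t**2 + 5, so du = 2*t dt. When t = 0, u = 5; when t = 1, u = 6.
The integral becomes 2·∫ cos(u) du from 5 to 6, with antiderivative 2*sin(u).
Back in t: F(t) = 2*sin(t**2 + 5).
Then F(1) - F(0) = (2*sin(6)) - (2*sin(5)) = 2*sin(6) - 2*sin(5).

2*sin(6) - 2*sin(5)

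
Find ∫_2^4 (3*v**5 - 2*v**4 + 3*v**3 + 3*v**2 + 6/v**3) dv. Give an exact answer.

148461/80

By the power rule, an antiderivative is F(v) = v**6/2 - 2*v**5/5 + 3*v**4/4 + v**3 - 3/v**2.
Then F(4) - F(2) = (151537/80) - (769/20) = 148461/80.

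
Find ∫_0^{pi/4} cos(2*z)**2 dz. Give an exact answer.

pi/8

Use the identity cos^2(2*z) = (1 + cos(4*z))/2.
An antiderivative is F(z) = z/2 + sin(4*z)/8.
Then F(pi/4) - F(0) = (pi/8) - (0) = pi/8.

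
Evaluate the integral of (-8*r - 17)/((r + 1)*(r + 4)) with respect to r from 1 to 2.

-8*log(3) - 2*log(2) + 5*log(5)

Factor the denominator: r**2 + 5*r + 4 = (r + 4)(r + 1).
Partial fractions: (-8*r - 17)/((r + 1)*(r + 4)) = -5/(r + 4) - 3/(r + 1).
An antiderivative is F(r) = -3*log(r + 1) - 5*log(r + 4).
Then F(2) - F(1) = (-8*log(3) - 5*log(2)) - (-5*log(5) - 3*log(2)) = -8*log(3) - 2*log(2) + 5*log(5).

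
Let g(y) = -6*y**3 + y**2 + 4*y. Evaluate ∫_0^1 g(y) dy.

5/6

By the power rule, an antiderivative is F(y) = -3*y**4/2 + y**3/3 + 2*y**2.
Then F(1) - F(0) = (5/6) - (0) = 5/6.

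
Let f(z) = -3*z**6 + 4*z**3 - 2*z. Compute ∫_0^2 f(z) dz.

By the power rule, an antiderivative is F(z) = -3*z**7/7 + z**4 - z**2.
Then F(2) - F(0) = (-300/7) - (0) = -300/7.

-300/7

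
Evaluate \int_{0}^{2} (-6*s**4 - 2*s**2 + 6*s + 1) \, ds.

By the power rule, an antiderivative is F(s) = -6*s**5/5 - 2*s**3/3 + 3*s**2 + s.
Then F(2) - F(0) = (-446/15) - (0) = -446/15.

-446/15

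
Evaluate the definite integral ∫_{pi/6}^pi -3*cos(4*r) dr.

3*sqrt(3)/8

An antiderivative is F(r) = -3*sin(4*r)/4.
Then F(pi) - F(pi/6) = (0) - (-3*sqrt(3)/8) = 3*sqrt(3)/8.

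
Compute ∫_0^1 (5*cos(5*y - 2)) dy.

Let u = 5*y - 2, so du = 5 dy. When y = 0, u = -2; when y = 1, u = 3.
The integral becomes ∫ cos(u) du from -2 to 3, with antiderivative sin(u).
Back in y: F(y) = sin(5*y - 2).
Then F(1) - F(0) = (sin(3)) - (-sin(2)) = sin(3) + sin(2).

sin(3) + sin(2)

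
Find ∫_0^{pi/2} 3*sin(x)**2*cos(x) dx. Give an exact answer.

1

Let u = sin(x), so du = cos(x) dx. When x = 0, u = 0; when x = pi/2, u = 1.
The integral becomes 3·∫ u**2 du from 0 to 1, with antiderivative u**3.
Back in x: F(x) = sin(x)**3.
Then F(pi/2) - F(0) = (1) - (0) = 1.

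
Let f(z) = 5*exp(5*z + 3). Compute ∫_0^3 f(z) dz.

Let u = 5*z + 3, so du = 5 dz. When z = 0, u = 3; when z = 3, u = 18.
The integral becomes ∫ exp(u) du from 3 to 18, with antiderivative exp(u).
Back in z: F(z) = exp(5*z + 3).
Then F(3) - F(0) = (exp(18)) - (exp(3)) = -exp(3) + exp(18).

-exp(3) + exp(18)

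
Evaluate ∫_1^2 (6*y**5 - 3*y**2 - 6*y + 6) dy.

By the power rule, an antiderivative is F(y) = y**6 - y**3 - 3*y**2 + 6*y.
Then F(2) - F(1) = (56) - (3) = 53.

53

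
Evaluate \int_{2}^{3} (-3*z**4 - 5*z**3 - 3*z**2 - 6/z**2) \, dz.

-4557/20

By the power rule, an antiderivative is F(z) = -3*z**5/5 - 5*z**4/4 - z**3 + 6/z.
Then F(3) - F(2) = (-5441/20) - (-221/5) = -4557/20.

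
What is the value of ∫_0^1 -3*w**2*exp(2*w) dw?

3/4 - 3*exp(2)/4

Integrate by parts twice (u = w^2, dv = -3*exp(2*w) dw).
An antiderivative is F(w) = (-6*w**2 + 6*w - 3)*exp(2*w)/4.
Then F(1) - F(0) = (-3*exp(2)/4) - (-3/4) = 3/4 - 3*exp(2)/4.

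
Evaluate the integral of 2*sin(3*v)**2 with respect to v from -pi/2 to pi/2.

pi

Use the identity sin^2(3*v) = (1 - cos(6*v))/2.
An antiderivative is F(v) = v - sin(6*v)/6.
Then F(pi/2) - F(-pi/2) = (pi/2) - (-pi/2) = pi.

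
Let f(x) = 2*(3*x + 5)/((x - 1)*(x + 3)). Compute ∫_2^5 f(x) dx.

Factor the denominator: x**2 + 2*x - 3 = (x + 3)(x - 1).
Partial fractions: 2*(3*x + 5)/((x - 1)*(x + 3)) = 2/(x + 3) + 4/(x - 1).
An antiderivative is F(x) = 4*log(x - 1) + 2*log(x + 3).
Then F(5) - F(2) = (14*log(2)) - (log(25)) = -2*log(5) + 14*log(2).

-2*log(5) + 14*log(2)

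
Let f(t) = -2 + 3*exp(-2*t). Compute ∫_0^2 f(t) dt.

An antiderivative is F(t) = -2*t - 3*exp(-2*t)/2.
Then F(2) - F(0) = (-4 - 3*exp(-4)/2) - (-3/2) = -5/2 - 3*exp(-4)/2.

-5/2 - 3*exp(-4)/2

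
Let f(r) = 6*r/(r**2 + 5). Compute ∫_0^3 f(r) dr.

Let u = r**2 + 5, so du = 2*r dr. When r = 0, u = 5; when r = 3, u = 14.
The integral becomes 3·∫ 1/u du from 5 to 14, with antiderivative 3*log(u).
Back in r: F(r) = 3*log(r**2 + 5).
Then F(3) - F(0) = (3*log(2) + 3*log(7)) - (3*log(5)) = -3*log(5) + 3*log(2) + 3*log(7).

-3*log(5) + 3*log(2) + 3*log(7)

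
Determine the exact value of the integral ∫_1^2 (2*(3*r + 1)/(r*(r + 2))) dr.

Factor the denominator: r**2 + 2*r = (r + 2)r.
Partial fractions: 2*(3*r + 1)/(r*(r + 2)) = 5/(r + 2) + 1/r.
An antiderivative is F(r) = log(r) + 5*log(r + 2).
Then F(2) - F(1) = (11*log(2)) - (5*log(3)) = -5*log(3) + 11*log(2).

-5*log(3) + 11*log(2)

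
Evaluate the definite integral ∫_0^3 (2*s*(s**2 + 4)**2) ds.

Let u = s**2 + 4, so du = 2*s ds. When s = 0, u = 4; when s = 3, u = 13.
The integral becomes ∫ u**2 du from 4 to 13, with antiderivative u**3/3.
Back in s: F(s) = (s**2 + 4)**3/3.
Then F(3) - F(0) = (2197/3) - (64/3) = 711.

711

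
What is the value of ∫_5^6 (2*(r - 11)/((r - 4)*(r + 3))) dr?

-14*log(2) + 8*log(3)

Factor the denominator: r**2 - r - 12 = (r + 3)(r - 4).
Partial fractions: 2*(r - 11)/((r - 4)*(r + 3)) = 4/(r + 3) - 2/(r - 4).
An antiderivative is F(r) = -2*log(r - 4) + 4*log(r + 3).
Then F(6) - F(5) = (-2*log(2) + 8*log(3)) - (12*log(2)) = -14*log(2) + 8*log(3).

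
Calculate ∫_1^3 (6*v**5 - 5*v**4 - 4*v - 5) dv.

460

By the power rule, an antiderivative is F(v) = v**6 - v**5 - 2*v**2 - 5*v.
Then F(3) - F(1) = (453) - (-7) = 460.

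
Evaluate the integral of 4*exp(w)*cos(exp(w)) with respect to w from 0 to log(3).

Let u = exp(w), so du = exp(w) dw. When w = 0, u = 1; when w = log(3), u = 3.
The integral becomes 4·∫ cos(u) du from 1 to 3, with antiderivative 4*sin(u).
Back in w: F(w) = 4*sin(exp(w)).
Then F(log(3)) - F(0) = (4*sin(3)) - (4*sin(1)) = -4*sin(1) + 4*sin(3).

-4*sin(1) + 4*sin(3)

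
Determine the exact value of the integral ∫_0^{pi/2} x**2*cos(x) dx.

-2 + pi**2/4

Integrate by parts twice (u = x^2, dv = cos(x) dx).
An antiderivative is F(x) = x**2*sin(x) + 2*x*cos(x) - 2*sin(x).
Then F(pi/2) - F(0) = (-2 + pi**2/4) - (0) = -2 + pi**2/4.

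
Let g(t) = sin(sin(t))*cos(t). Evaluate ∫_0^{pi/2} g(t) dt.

1 - cos(1)

Let u = sin(t), so du = cos(t) dt. When t = 0, u = 0; when t = pi/2, u = 1.
The integral becomes ∫ sin(u) du from 0 to 1, with antiderivative -cos(u).
Back in t: F(t) = -cos(sin(t)).
Then F(pi/2) - F(0) = (-cos(1)) - (-1) = 1 - cos(1).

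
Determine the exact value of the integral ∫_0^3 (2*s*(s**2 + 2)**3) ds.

14625/4

Let u = s**2 + 2, so du = 2*s ds. When s = 0, u = 2; when s = 3, u = 11.
The integral becomes ∫ u**3 du from 2 to 11, with antiderivative u**4/4.
Back in s: F(s) = (s**2 + 2)**4/4.
Then F(3) - F(0) = (14641/4) - (4) = 14625/4.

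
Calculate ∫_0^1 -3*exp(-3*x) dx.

An antiderivative is F(x) = exp(-3*x).
Then F(1) - F(0) = (exp(-3)) - (1) = -1 + exp(-3).

-1 + exp(-3)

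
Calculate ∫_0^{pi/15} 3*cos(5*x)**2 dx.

3*sqrt(3)/40 + pi/10

Use the identity cos^2(5*x) = (1 + cos(10*x))/2.
An antiderivative is F(x) = 3*x/2 + 3*sin(10*x)/20.
Then F(pi/15) - F(0) = (3*sqrt(3)/40 + pi/10) - (0) = 3*sqrt(3)/40 + pi/10.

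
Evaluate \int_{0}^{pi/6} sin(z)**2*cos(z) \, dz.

Let u = sin(z), so du = cos(z) dz. When z = 0, u = 0; when z = pi/6, u = 1/2.
The integral becomes ∫ u**2 du from 0 to 1/2, with antiderivative u**3/3.
Back in z: F(z) = sin(z)**3/3.
Then F(pi/6) - F(0) = (1/24) - (0) = 1/24.

1/24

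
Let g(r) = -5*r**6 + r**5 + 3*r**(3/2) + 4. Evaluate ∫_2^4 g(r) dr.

-381256/35 - 24*sqrt(2)/5

By the power rule, an antiderivative is F(r) = -5*r**7/7 + r**6/6 + 6*r**(5/2)/5 + 4*r.
Then F(4) - F(2) = (-1151408/105) - (-1528/21 + 24*sqrt(2)/5) = -381256/35 - 24*sqrt(2)/5.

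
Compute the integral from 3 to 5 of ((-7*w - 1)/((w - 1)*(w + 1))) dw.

-log(54)

Factor the denominator: w**2 - 1 = (w + 1)(w - 1).
Partial fractions: (-7*w - 1)/((w - 1)*(w + 1)) = -3/(w + 1) - 4/(w - 1).
An antiderivative is F(w) = -4*log(w - 1) - 3*log(w + 1).
Then F(5) - F(3) = (-11*log(2) - 3*log(3)) - (-10*log(2)) = -log(54).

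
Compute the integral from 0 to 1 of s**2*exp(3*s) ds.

-2/27 + 5*exp(3)/27

Integrate by parts twice (u = s^2, dv = exp(3*s) ds).
An antiderivative is F(s) = (9*s**2 - 6*s + 2)*exp(3*s)/27.
Then F(1) - F(0) = (5*exp(3)/27) - (2/27) = -2/27 + 5*exp(3)/27.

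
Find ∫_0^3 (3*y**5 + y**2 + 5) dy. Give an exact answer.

777/2

By the power rule, an antiderivative is F(y) = y**6/2 + y**3/3 + 5*y.
Then F(3) - F(0) = (777/2) - (0) = 777/2.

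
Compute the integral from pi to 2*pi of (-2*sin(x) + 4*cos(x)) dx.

An antiderivative is F(x) = 4*sin(x) + 2*cos(x).
Then F(2*pi) - F(pi) = (2) - (-2) = 4.

4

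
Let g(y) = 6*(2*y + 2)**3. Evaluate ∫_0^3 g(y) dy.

Let u = 2*y + 2, so du = 2 dy. When y = 0, u = 2; when y = 3, u = 8.
The integral becomes 3·∫ u**3 du from 2 to 8, with antiderivative 3*u**4/4.
Back in y: F(y) = 3*(2*y + 2)**4/4.
Then F(3) - F(0) = (3072) - (12) = 3060.

3060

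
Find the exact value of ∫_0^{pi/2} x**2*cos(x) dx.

Integrate by parts twice (u = x^2, dv = cos(x) dx).
An antiderivative is F(x) = x**2*sin(x) + 2*x*cos(x) - 2*sin(x).
Then F(pi/2) - F(0) = (-2 + pi**2/4) - (0) = -2 + pi**2/4.

-2 + pi**2/4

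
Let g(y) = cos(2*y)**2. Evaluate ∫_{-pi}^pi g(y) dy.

pi

Use the identity cos^2(2*y) = (1 + cos(4*y))/2.
An antiderivative is F(y) = y/2 + sin(4*y)/8.
Then F(pi) - F(-pi) = (pi/2) - (-pi/2) = pi.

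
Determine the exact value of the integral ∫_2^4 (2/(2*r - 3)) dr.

log(5)

An antiderivative is F(r) = log(2*r - 3).
Then F(4) - F(2) = (log(5)) - (0) = log(5).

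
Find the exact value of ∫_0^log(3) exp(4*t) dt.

Let u = exp(t), so du = exp(t) dt. When t = 0, u = 1; when t = log(3), u = 3.
The integral becomes ∫ u**3 du from 1 to 3, with antiderivative u**4/4.
Back in t: F(t) = exp(4*t)/4.
Then F(log(3)) - F(0) = (81/4) - (1/4) = 20.

20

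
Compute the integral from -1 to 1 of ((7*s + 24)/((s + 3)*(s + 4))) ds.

-4*log(3) + 3*log(2) + 4*log(5)

Factor the denominator: s**2 + 7*s + 12 = (s + 4)(s + 3).
Partial fractions: (7*s + 24)/((s + 3)*(s + 4)) = 4/(s + 4) + 3/(s + 3).
An antiderivative is F(s) = 3*log(s + 3) + 4*log(s + 4).
Then F(1) - F(-1) = (6*log(2) + 4*log(5)) - (3*log(2) + 4*log(3)) = -4*log(3) + 3*log(2) + 4*log(5).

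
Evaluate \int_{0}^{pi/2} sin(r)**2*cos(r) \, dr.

1/3

Let u = sin(r), so du = cos(r) dr. When r = 0, u = 0; when r = pi/2, u = 1.
The integral becomes ∫ u**2 du from 0 to 1, with antiderivative u**3/3.
Back in r: F(r) = sin(r)**3/3.
Then F(pi/2) - F(0) = (1/3) - (0) = 1/3.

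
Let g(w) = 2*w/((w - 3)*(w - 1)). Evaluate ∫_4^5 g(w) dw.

Factor the denominator: w**2 - 4*w + 3 = (w - 1)(w - 3).
Partial fractions: 2*w/((w - 3)*(w - 1)) = -1/(w - 1) + 3/(w - 3).
An antiderivative is F(w) = 3*log(w - 3) - log(w - 1).
Then F(5) - F(4) = (log(2)) - (-log(3)) = log(6).

log(6)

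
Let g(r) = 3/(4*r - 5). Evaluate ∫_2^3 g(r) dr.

-3*log(3)/4 + 3*log(7)/4

An antiderivative is F(r) = 3*log(4*r - 5)/4.
Then F(3) - F(2) = (3*log(7)/4) - (3*log(3)/4) = -3*log(3)/4 + 3*log(7)/4.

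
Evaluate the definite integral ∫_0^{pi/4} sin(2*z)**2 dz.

Use the identity sin^2(2*z) = (1 - cos(4*z))/2.
An antiderivative is F(z) = z/2 - sin(4*z)/8.
Then F(pi/4) - F(0) = (pi/8) - (0) = pi/8.

pi/8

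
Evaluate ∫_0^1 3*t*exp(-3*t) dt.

Integrate by parts once (u = t, dv = 3*exp(-3*t) dt).
An antiderivative is F(t) = (-3*t - 1)*exp(-3*t)/3.
Then F(1) - F(0) = (-4*exp(-3)/3) - (-1/3) = (-4 + exp(3))*exp(-3)/3.

(-4 + exp(3))*exp(-3)/3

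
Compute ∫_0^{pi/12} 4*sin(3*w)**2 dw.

Use the identity sin^2(3*w) = (1 - cos(6*w))/2.
An antiderivative is F(w) = 2*w - sin(6*w)/3.
Then F(pi/12) - F(0) = (-1/3 + pi/6) - (0) = -1/3 + pi/6.

-1/3 + pi/6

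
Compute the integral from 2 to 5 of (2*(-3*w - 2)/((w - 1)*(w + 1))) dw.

Factor the denominator: w**2 - 1 = (w + 1)(w - 1).
Partial fractions: 2*(-3*w - 2)/((w - 1)*(w + 1)) = -1/(w + 1) - 5/(w - 1).
An antiderivative is F(w) = -5*log(w - 1) - log(w + 1).
Then F(5) - F(2) = (-11*log(2) - log(3)) - (-log(3)) = -11*log(2).

-11*log(2)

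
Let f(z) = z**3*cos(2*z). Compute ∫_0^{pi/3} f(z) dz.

Integrate by parts 3 times (u = z^3, dv = cos(2*z) dz).
An antiderivative is F(z) = z**3*sin(2*z)/2 + 3*z**2*cos(2*z)/4 - 3*z*sin(2*z)/4 - 3*cos(2*z)/8.
Then F(pi/3) - F(0) = (-sqrt(3)*pi/8 - pi**2/24 + 3/16 + sqrt(3)*pi**3/108) - (-3/8) = -sqrt(3)*pi/8 - pi**2/24 + sqrt(3)*pi**3/108 + 9/16.

-sqrt(3)*pi/8 - pi**2/24 + sqrt(3)*pi**3/108 + 9/16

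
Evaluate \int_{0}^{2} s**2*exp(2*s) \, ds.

Integrate by parts twice (u = s^2, dv = exp(2*s) ds).
An antiderivative is F(s) = (2*s**2 - 2*s + 1)*exp(2*s)/4.
Then F(2) - F(0) = (5*exp(4)/4) - (1/4) = -1/4 + 5*exp(4)/4.

-1/4 + 5*exp(4)/4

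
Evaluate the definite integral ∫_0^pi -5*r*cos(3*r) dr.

Integrate by parts once (u = r, dv = -5*cos(3*r) dr).
An antiderivative is F(r) = -5*r*sin(3*r)/3 - 5*cos(3*r)/9.
Then F(pi) - F(0) = (5/9) - (-5/9) = 10/9.

10/9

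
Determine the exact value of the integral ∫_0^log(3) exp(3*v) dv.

Let u = exp(v), so du = exp(v) dv. When v = 0, u = 1; when v = log(3), u = 3.
The integral becomes ∫ u**2 du from 1 to 3, with antiderivative u**3/3.
Back in v: F(v) = exp(3*v)/3.
Then F(log(3)) - F(0) = (9) - (1/3) = 26/3.

26/3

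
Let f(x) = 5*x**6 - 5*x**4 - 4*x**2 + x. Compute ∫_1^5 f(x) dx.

1103036/21

By the power rule, an antiderivative is F(x) = 5*x**7/7 - x**5 - 4*x**3/3 + x**2/2.
Then F(5) - F(1) = (2206025/42) - (-47/42) = 1103036/21.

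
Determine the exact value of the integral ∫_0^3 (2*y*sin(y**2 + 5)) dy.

-cos(14) + cos(5)

Let u = y**2 + 5, so du = 2*y dy. When y = 0, u = 5; when y = 3, u = 14.
The integral becomes ∫ sin(u) du from 5 to 14, with antiderivative -cos(u).
Back in y: F(y) = -cos(y**2 + 5).
Then F(3) - F(0) = (-cos(14)) - (-cos(5)) = -cos(14) + cos(5).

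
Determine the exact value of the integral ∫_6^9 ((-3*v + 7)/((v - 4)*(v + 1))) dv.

Factor the denominator: v**2 - 3*v - 4 = (v + 1)(v - 4).
Partial fractions: (-3*v + 7)/((v - 4)*(v + 1)) = -2/(v + 1) - 1/(v - 4).
An antiderivative is F(v) = -log(v - 4) - 2*log(v + 1).
Then F(9) - F(6) = (-3*log(5) - 2*log(2)) - (-log(98)) = -3*log(5) - log(2) + 2*log(7).

-3*log(5) - log(2) + 2*log(7)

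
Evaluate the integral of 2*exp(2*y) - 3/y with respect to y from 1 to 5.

An antiderivative is F(y) = exp(2*y) - 3*log(y).
Then F(5) - F(1) = (-3*log(5) + exp(10)) - (exp(2)) = -exp(2) - 3*log(5) + exp(10).

-exp(2) - 3*log(5) + exp(10)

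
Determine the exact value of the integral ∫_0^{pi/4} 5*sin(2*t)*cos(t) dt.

10/3 - 5*sqrt(2)/6

Use the identity sin(2*t)cos(t) = [sin(3*t) + sin(t)]/2.
An antiderivative is F(t) = -5*cos(t)/2 - 5*cos(3*t)/6.
Then F(pi/4) - F(0) = (-5*sqrt(2)/6) - (-10/3) = 10/3 - 5*sqrt(2)/6.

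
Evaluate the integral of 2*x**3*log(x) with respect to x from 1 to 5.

Integrate by parts once (u = ln x, dv = 2*x**3 dx).
An antiderivative is F(x) = x**4*(4*log(x) - 1)/8.
Then F(5) - F(1) = (-625/8 + 625*log(5)/2) - (-1/8) = -78 + 625*log(5)/2.

-78 + 625*log(5)/2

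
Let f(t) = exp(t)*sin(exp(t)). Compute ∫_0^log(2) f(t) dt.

Let u = exp(t), so du = exp(t) dt. When t = 0, u = 1; when t = log(2), u = 2.
The integral becomes ∫ sin(u) du from 1 to 2, with antiderivative -cos(u).
Back in t: F(t) = -cos(exp(t)).
Then F(log(2)) - F(0) = (-cos(2)) - (-cos(1)) = -cos(2) + cos(1).

-cos(2) + cos(1)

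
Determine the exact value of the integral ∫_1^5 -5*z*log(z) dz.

30 - 125*log(5)/2

Integrate by parts once (u = ln z, dv = -5*z dz).
An antiderivative is F(z) = -5*z**2*(2*log(z) - 1)/4.
Then F(5) - F(1) = (125/4 - 125*log(5)/2) - (5/4) = 30 - 125*log(5)/2.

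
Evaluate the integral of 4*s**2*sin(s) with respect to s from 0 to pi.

Integrate by parts twice (u = s^2, dv = 4*sin(s) ds).
An antiderivative is F(s) = -4*s**2*cos(s) + 8*s*sin(s) + 8*cos(s).
Then F(pi) - F(0) = (-8 + 4*pi**2) - (8) = -16 + 4*pi**2.

-16 + 4*pi**2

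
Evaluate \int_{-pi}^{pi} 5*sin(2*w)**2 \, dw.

Use the identity sin^2(2*w) = (1 - cos(4*w))/2.
An antiderivative is F(w) = 5*w/2 - 5*sin(4*w)/8.
Then F(pi) - F(-pi) = (5*pi/2) - (-5*pi/2) = 5*pi.

5*pi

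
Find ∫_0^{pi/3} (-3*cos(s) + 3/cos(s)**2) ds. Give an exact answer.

3*sqrt(3)/2

An antiderivative is F(s) = -3*sin(s) + 3*tan(s).
Then F(pi/3) - F(0) = (3*sqrt(3)/2) - (0) = 3*sqrt(3)/2.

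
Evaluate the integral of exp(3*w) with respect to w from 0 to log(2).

7/3

Let u = exp(w), so du = exp(w) dw. When w = 0, u = 1; when w = log(2), u = 2.
The integral becomes ∫ u**2 du from 1 to 2, with antiderivative u**3/3.
Back in w: F(w) = exp(3*w)/3.
Then F(log(2)) - F(0) = (8/3) - (1/3) = 7/3.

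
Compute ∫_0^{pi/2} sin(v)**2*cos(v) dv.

Let u = sin(v), so du = cos(v) dv. When v = 0, u = 0; when v = pi/2, u = 1.
The integral becomes ∫ u**2 du from 0 to 1, with antiderivative u**3/3.
Back in v: F(v) = sin(v)**3/3.
Then F(pi/2) - F(0) = (1/3) - (0) = 1/3.

1/3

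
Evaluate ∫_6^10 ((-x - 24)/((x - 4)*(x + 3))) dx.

Factor the denominator: x**2 - x - 12 = (x + 3)(x - 4).
Partial fractions: (-x - 24)/((x - 4)*(x + 3)) = 3/(x + 3) - 4/(x - 4).
An antiderivative is F(x) = -4*log(x - 4) + 3*log(x + 3).
Then F(10) - F(6) = (-4*log(3) - 4*log(2) + 3*log(13)) - (-4*log(2) + 6*log(3)) = -10*log(3) + 3*log(13).

-10*log(3) + 3*log(13)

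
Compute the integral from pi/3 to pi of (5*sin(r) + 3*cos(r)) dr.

An antiderivative is F(r) = 3*sin(r) - 5*cos(r).
Then F(pi) - F(pi/3) = (5) - (-5/2 + 3*sqrt(3)/2) = 15/2 - 3*sqrt(3)/2.

15/2 - 3*sqrt(3)/2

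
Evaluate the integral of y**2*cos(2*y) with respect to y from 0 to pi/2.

Integrate by parts twice (u = y^2, dv = cos(2*y) dy).
An antiderivative is F(y) = y**2*sin(2*y)/2 + y*cos(2*y)/2 - sin(2*y)/4.
Then F(pi/2) - F(0) = (-pi/4) - (0) = -pi/4.

-pi/4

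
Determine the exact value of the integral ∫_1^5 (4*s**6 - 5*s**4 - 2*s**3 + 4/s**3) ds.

By the power rule, an antiderivative is F(s) = 4*s**7/7 - s**5 - s**4/2 - 2/s**2.
Then F(5) - F(1) = (14421847/350) - (-41/14) = 7211436/175.

7211436/175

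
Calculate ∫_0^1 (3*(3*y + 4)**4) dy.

Let u = 3*y + 4, so du = 3 dy. When y = 0, u = 4; when y = 1, u = 7.
The integral becomes ∫ u**4 du from 4 to 7, with antiderivative u**5/5.
Back in y: F(y) = (3*y + 4)**5/5.
Then F(1) - F(0) = (16807/5) - (1024/5) = 15783/5.

15783/5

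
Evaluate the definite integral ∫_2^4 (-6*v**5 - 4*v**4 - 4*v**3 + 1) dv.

-25318/5

By the power rule, an antiderivative is F(v) = -v**6 - 4*v**5/5 - v**4 + v.
Then F(4) - F(2) = (-25836/5) - (-518/5) = -25318/5.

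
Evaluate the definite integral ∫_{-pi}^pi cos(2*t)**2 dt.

Use the identity cos^2(2*t) = (1 + cos(4*t))/2.
An antiderivative is F(t) = t/2 + sin(4*t)/8.
Then F(pi) - F(-pi) = (pi/2) - (-pi/2) = pi.

pi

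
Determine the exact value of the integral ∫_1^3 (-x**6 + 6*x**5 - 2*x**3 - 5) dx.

2560/7

By the power rule, an antiderivative is F(x) = -x**7/7 + x**6 - x**4/2 - 5*x.
Then F(3) - F(1) = (5055/14) - (-65/14) = 2560/7.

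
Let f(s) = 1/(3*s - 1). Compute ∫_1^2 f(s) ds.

-log(2)/3 + log(5)/3

An antiderivative is F(s) = log(3*s - 1)/3.
Then F(2) - F(1) = (log(5)/3) - (log(2)/3) = -log(2)/3 + log(5)/3.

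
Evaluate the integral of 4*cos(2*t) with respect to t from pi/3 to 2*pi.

-sqrt(3)

An antiderivative is F(t) = 2*sin(2*t).
Then F(2*pi) - F(pi/3) = (0) - (sqrt(3)) = -sqrt(3).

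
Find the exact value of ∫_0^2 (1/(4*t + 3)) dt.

An antiderivative is F(t) = log(4*t + 3)/4.
Then F(2) - F(0) = (log(11)/4) - (log(3)/4) = -log(3)/4 + log(11)/4.

-log(3)/4 + log(11)/4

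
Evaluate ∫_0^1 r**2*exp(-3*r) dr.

2/27 - 17*exp(-3)/27

Integrate by parts twice (u = r^2, dv = exp(-3*r) dr).
An antiderivative is F(r) = (-9*r**2 - 6*r - 2)*exp(-3*r)/27.
Then F(1) - F(0) = (-17*exp(-3)/27) - (-2/27) = 2/27 - 17*exp(-3)/27.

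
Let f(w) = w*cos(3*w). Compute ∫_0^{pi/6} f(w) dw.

-1/9 + pi/18

Integrate by parts once (u = w, dv = cos(3*w) dw).
An antiderivative is F(w) = w*sin(3*w)/3 + cos(3*w)/9.
Then F(pi/6) - F(0) = (pi/18) - (1/9) = -1/9 + pi/18.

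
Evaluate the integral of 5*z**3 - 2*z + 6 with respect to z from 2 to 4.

300

By the power rule, an antiderivative is F(z) = 5*z**4/4 - z**2 + 6*z.
Then F(4) - F(2) = (328) - (28) = 300.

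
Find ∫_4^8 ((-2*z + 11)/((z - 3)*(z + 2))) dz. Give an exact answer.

log(27/25)

Factor the denominator: z**2 - z - 6 = (z + 2)(z - 3).
Partial fractions: (-2*z + 11)/((z - 3)*(z + 2)) = -3/(z + 2) + 1/(z - 3).
An antiderivative is F(z) = log(z - 3) - 3*log(z + 2).
Then F(8) - F(4) = (-2*log(5) - 3*log(2)) - (-3*log(3) - 3*log(2)) = log(27/25).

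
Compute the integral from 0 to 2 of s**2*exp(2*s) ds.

-1/4 + 5*exp(4)/4

Integrate by parts twice (u = s^2, dv = exp(2*s) ds).
An antiderivative is F(s) = (2*s**2 - 2*s + 1)*exp(2*s)/4.
Then F(2) - F(0) = (5*exp(4)/4) - (1/4) = -1/4 + 5*exp(4)/4.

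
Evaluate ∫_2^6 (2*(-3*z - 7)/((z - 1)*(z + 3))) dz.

Factor the denominator: z**2 + 2*z - 3 = (z + 3)(z - 1).
Partial fractions: 2*(-3*z - 7)/((z - 1)*(z + 3)) = -1/(z + 3) - 5/(z - 1).
An antiderivative is F(z) = -5*log(z - 1) - log(z + 3).
Then F(6) - F(2) = (-5*log(5) - 2*log(3)) - (-log(5)) = -4*log(5) - 2*log(3).

-4*log(5) - 2*log(3)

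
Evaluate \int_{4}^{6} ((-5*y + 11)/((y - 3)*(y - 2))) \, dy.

-4*log(3) - log(2)

Factor the denominator: y**2 - 5*y + 6 = (y - 2)(y - 3).
Partial fractions: (-5*y + 11)/((y - 3)*(y - 2)) = -1/(y - 2) - 4/(y - 3).
An antiderivative is F(y) = -4*log(y - 3) - log(y - 2).
Then F(6) - F(4) = (-4*log(3) - 2*log(2)) - (-log(2)) = -4*log(3) - log(2).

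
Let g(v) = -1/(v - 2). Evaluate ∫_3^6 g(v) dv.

An antiderivative is F(v) = -log(v - 2).
Then F(6) - F(3) = (-log(4)) - (0) = -log(4).

-log(4)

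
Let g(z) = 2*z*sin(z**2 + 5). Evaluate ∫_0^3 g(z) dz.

-cos(14) + cos(5)

Let u = z**2 + 5, so du = 2*z dz. When z = 0, u = 5; when z = 3, u = 14.
The integral becomes ∫ sin(u) du from 5 to 14, with antiderivative -cos(u).
Back in z: F(z) = -cos(z**2 + 5).
Then F(3) - F(0) = (-cos(14)) - (-cos(5)) = -cos(14) + cos(5).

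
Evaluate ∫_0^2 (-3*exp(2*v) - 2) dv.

-3*exp(4)/2 - 5/2

An antiderivative is F(v) = -3*exp(2*v)/2 - 2*v.
Then F(2) - F(0) = (-3*exp(4)/2 - 4) - (-3/2) = -3*exp(4)/2 - 5/2.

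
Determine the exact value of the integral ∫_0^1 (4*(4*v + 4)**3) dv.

Let u = 4*v + 4, so du = 4 dv. When v = 0, u = 4; when v = 1, u = 8.
The integral becomes ∫ u**3 du from 4 to 8, with antiderivative u**4/4.
Back in v: F(v) = (4*v + 4)**4/4.
Then F(1) - F(0) = (1024) - (64) = 960.

960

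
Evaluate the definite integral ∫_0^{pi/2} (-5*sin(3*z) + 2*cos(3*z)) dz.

An antiderivative is F(z) = 2*sin(3*z)/3 + 5*cos(3*z)/3.
Then F(pi/2) - F(0) = (-2/3) - (5/3) = -7/3.

-7/3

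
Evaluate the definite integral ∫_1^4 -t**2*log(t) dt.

Integrate by parts once (u = ln t, dv = -t**2 dt).
An antiderivative is F(t) = -t**3*(3*log(t) - 1)/9.
Then F(4) - F(1) = (64/9 - 128*log(2)/3) - (1/9) = 7 - 128*log(2)/3.

7 - 128*log(2)/3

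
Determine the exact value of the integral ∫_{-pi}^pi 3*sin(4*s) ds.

An antiderivative is F(s) = -3*cos(4*s)/4.
Then F(pi) - F(-pi) = (-3/4) - (-3/4) = 0.

0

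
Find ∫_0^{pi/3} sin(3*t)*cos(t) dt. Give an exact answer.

Use the identity sin(3*t)cos(t) = [sin(4*t) + sin(2*t)]/2.
An antiderivative is F(t) = -cos(2*t)/4 - cos(4*t)/8.
Then F(pi/3) - F(0) = (3/16) - (-3/8) = 9/16.

9/16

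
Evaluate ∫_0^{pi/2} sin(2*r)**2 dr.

pi/4

Use the identity sin^2(2*r) = (1 - cos(4*r))/2.
An antiderivative is F(r) = r/2 - sin(4*r)/8.
Then F(pi/2) - F(0) = (pi/4) - (0) = pi/4.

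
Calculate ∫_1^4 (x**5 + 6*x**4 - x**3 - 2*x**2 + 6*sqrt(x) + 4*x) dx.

37247/20

By the power rule, an antiderivative is F(x) = x**6/6 + 6*x**5/5 - x**4/4 + 4*x**(3/2) - 2*x**3/3 + 2*x**2.
Then F(4) - F(1) = (9344/5) - (129/20) = 37247/20.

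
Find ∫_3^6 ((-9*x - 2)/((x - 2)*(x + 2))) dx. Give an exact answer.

Factor the denominator: x**2 - 4 = (x + 2)(x - 2).
Partial fractions: (-9*x - 2)/((x - 2)*(x + 2)) = -4/(x + 2) - 5/(x - 2).
An antiderivative is F(x) = -5*log(x - 2) - 4*log(x + 2).
Then F(6) - F(3) = (-22*log(2)) - (-4*log(5)) = -22*log(2) + 4*log(5).

-22*log(2) + 4*log(5)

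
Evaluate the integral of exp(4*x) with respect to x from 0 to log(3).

20

Let u = exp(x), so du = exp(x) dx. When x = 0, u = 1; when x = log(3), u = 3.
The integral becomes ∫ u**3 du from 1 to 3, with antiderivative u**4/4.
Back in x: F(x) = exp(4*x)/4.
Then F(log(3)) - F(0) = (81/4) - (1/4) = 20.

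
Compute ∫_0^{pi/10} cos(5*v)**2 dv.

Use the identity cos^2(5*v) = (1 + cos(10*v))/2.
An antiderivative is F(v) = v/2 + sin(10*v)/20.
Then F(pi/10) - F(0) = (pi/20) - (0) = pi/20.

pi/20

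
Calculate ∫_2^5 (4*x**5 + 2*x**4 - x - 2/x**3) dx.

By the power rule, an antiderivative is F(x) = 2*x**6/3 + 2*x**5/5 - x**2/2 + x**(-2).
Then F(5) - F(2) = (1748131/150) - (3223/60) = 1160049/100.

1160049/100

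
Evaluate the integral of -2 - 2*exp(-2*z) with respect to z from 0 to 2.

-5 + exp(-4)

An antiderivative is F(z) = -2*z + exp(-2*z).
Then F(2) - F(0) = (-4 + exp(-4)) - (1) = -5 + exp(-4).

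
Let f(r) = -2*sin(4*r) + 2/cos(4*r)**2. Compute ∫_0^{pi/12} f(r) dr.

An antiderivative is F(r) = cos(4*r)/2 + tan(4*r)/2.
Then F(pi/12) - F(0) = (1/4 + sqrt(3)/2) - (1/2) = -1/4 + sqrt(3)/2.

-1/4 + sqrt(3)/2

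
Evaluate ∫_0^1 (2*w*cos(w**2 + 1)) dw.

-sin(1) + sin(2)

Let u = w**2 + 1, so du = 2*w dw. When w = 0, u = 1; when w = 1, u = 2.
The integral becomes ∫ cos(u) du from 1 to 2, with antiderivative sin(u).
Back in w: F(w) = sin(w**2 + 1).
Then F(1) - F(0) = (sin(2)) - (sin(1)) = -sin(1) + sin(2).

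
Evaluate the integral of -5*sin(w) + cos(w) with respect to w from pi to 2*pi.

10

An antiderivative is F(w) = sin(w) + 5*cos(w).
Then F(2*pi) - F(pi) = (5) - (-5) = 10.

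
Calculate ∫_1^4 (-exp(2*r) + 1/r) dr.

An antiderivative is F(r) = -exp(2*r)/2 + log(r).
Then F(4) - F(1) = (-exp(8)/2 + log(4)) - (-exp(2)/2) = -exp(8)/2 + log(4) + exp(2)/2.

-exp(8)/2 + log(4) + exp(2)/2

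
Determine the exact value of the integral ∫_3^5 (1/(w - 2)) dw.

log(3)

An antiderivative is F(w) = log(w - 2).
Then F(5) - F(3) = (log(3)) - (0) = log(3).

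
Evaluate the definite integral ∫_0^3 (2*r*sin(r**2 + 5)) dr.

Let u = r**2 + 5, so du = 2*r dr. When r = 0, u = 5; when r = 3, u = 14.
The integral becomes ∫ sin(u) du from 5 to 14, with antiderivative -cos(u).
Back in r: F(r) = -cos(r**2 + 5).
Then F(3) - F(0) = (-cos(14)) - (-cos(5)) = -cos(14) + cos(5).

-cos(14) + cos(5)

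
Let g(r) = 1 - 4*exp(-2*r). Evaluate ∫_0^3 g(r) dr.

An antiderivative is F(r) = r + 2*exp(-2*r).
Then F(3) - F(0) = (2*exp(-6) + 3) - (2) = 2*exp(-6) + 1.

2*exp(-6) + 1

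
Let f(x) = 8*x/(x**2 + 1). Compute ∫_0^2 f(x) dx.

Let u = x**2 + 1, so du = 2*x dx. When x = 0, u = 1; when x = 2, u = 5.
The integral becomes 4·∫ 1/u du from 1 to 5, with antiderivative 4*log(u).
Back in x: F(x) = 4*log(x**2 + 1).
Then F(2) - F(0) = (4*log(5)) - (0) = 4*log(5).

4*log(5)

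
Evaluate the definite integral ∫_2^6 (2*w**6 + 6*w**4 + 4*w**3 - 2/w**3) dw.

By the power rule, an antiderivative is F(w) = 2*w**7/7 + 6*w**5/5 + w**4 + w**(-2).
Then F(6) - F(2) = (114167267/1260) - (12771/140) = 28513082/315.

28513082/315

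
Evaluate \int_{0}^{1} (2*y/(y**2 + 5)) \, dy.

log(6/5)

Let u = y**2 + 5, so du = 2*y dy. When y = 0, u = 5; when y = 1, u = 6.
The integral becomes ∫ 1/u du from 5 to 6, with antiderivative log(u).
Back in y: F(y) = log(y**2 + 5).
Then F(1) - F(0) = (log(6)) - (log(5)) = log(6/5).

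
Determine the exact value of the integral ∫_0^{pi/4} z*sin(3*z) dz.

Integrate by parts once (u = z, dv = sin(3*z) dz).
An antiderivative is F(z) = -z*cos(3*z)/3 + sin(3*z)/9.
Then F(pi/4) - F(0) = (sqrt(2)*(4 + 3*pi)/72) - (0) = sqrt(2)*(4 + 3*pi)/72.

sqrt(2)*(4 + 3*pi)/72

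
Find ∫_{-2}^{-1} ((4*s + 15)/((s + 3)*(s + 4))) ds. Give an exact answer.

log(12)

Factor the denominator: s**2 + 7*s + 12 = (s + 4)(s + 3).
Partial fractions: (4*s + 15)/((s + 3)*(s + 4)) = 1/(s + 4) + 3/(s + 3).
An antiderivative is F(s) = 3*log(s + 3) + log(s + 4).
Then F(-1) - F(-2) = (log(24)) - (log(2)) = log(12).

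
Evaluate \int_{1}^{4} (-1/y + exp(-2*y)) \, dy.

(-4*exp(8)*log(2) - 1 + exp(6))*exp(-8)/2

An antiderivative is F(y) = -log(y) - exp(-2*y)/2.
Then F(4) - F(1) = (-2*log(2) - exp(-8)/2) - (-exp(-2)/2) = (-4*exp(8)*log(2) - 1 + exp(6))*exp(-8)/2.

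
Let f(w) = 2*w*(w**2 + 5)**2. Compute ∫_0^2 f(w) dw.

Let u = w**2 + 5, so du = 2*w dw. When w = 0, u = 5; when w = 2, u = 9.
The integral becomes ∫ u**2 du from 5 to 9, with antiderivative u**3/3.
Back in w: F(w) = (w**2 + 5)**3/3.
Then F(2) - F(0) = (243) - (125/3) = 604/3.

604/3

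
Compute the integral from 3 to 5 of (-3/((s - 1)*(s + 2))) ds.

Factor the denominator: s**2 + s - 2 = (s + 2)(s - 1).
Partial fractions: -3/((s - 1)*(s + 2)) = 1/(s + 2) - 1/(s - 1).
An antiderivative is F(s) = -log(s - 1) + log(s + 2).
Then F(5) - F(3) = (log(7/4)) - (log(5/2)) = log(7/10).

log(7/10)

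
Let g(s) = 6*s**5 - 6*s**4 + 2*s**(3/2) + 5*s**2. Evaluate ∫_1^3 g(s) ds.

By the power rule, an antiderivative is F(s) = s**6 + 4*s**(5/2)/5 - 6*s**5/5 + 5*s**3/3.
Then F(3) - F(1) = (36*sqrt(3)/5 + 2412/5) - (34/15) = 36*sqrt(3)/5 + 7202/15.

36*sqrt(3)/5 + 7202/15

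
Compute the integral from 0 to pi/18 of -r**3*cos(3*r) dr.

-2/27 - sqrt(3)*pi**2/1944 - pi**3/34992 + pi/162 + sqrt(3)/27

Integrate by parts 3 times (u = r^3, dv = -cos(3*r) dr).
An antiderivative is F(r) = -r**3*sin(3*r)/3 - r**2*cos(3*r)/3 + 2*r*sin(3*r)/9 + 2*cos(3*r)/27.
Then F(pi/18) - F(0) = (-sqrt(3)*pi**2/1944 - pi**3/34992 + pi/162 + sqrt(3)/27) - (2/27) = -2/27 - sqrt(3)*pi**2/1944 - pi**3/34992 + pi/162 + sqrt(3)/27.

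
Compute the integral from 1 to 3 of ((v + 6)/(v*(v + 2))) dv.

Factor the denominator: v**2 + 2*v = (v + 2)v.
Partial fractions: (v + 6)/(v*(v + 2)) = -2/(v + 2) + 3/v.
An antiderivative is F(v) = 3*log(v) - 2*log(v + 2).
Then F(3) - F(1) = (log(27/25)) - (-log(9)) = -2*log(5) + 5*log(3).

-2*log(5) + 5*log(3)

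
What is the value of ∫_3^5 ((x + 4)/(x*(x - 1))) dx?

Factor the denominator: x**2 - x = x(x - 1).
Partial fractions: (x + 4)/(x*(x - 1)) = -4/x + 5/(x - 1).
An antiderivative is F(x) = -4*log(x) + 5*log(x - 1).
Then F(5) - F(3) = (-4*log(5) + 10*log(2)) - (log(32/81)) = -4*log(5) + 5*log(2) + 4*log(3).

-4*log(5) + 5*log(2) + 4*log(3)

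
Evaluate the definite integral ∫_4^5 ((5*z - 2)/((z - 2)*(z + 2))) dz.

-5*log(2) - log(3) + 3*log(7)

Factor the denominator: z**2 - 4 = (z + 2)(z - 2).
Partial fractions: (5*z - 2)/((z - 2)*(z + 2)) = 3/(z + 2) + 2/(z - 2).
An antiderivative is F(z) = 2*log(z - 2) + 3*log(z + 2).
Then F(5) - F(4) = (2*log(3) + 3*log(7)) - (3*log(3) + 5*log(2)) = -5*log(2) - log(3) + 3*log(7).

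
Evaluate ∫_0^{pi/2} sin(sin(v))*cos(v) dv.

Let u = sin(v), so du = cos(v) dv. When v = 0, u = 0; when v = pi/2, u = 1.
The integral becomes ∫ sin(u) du from 0 to 1, with antiderivative -cos(u).
Back in v: F(v) = -cos(sin(v)).
Then F(pi/2) - F(0) = (-cos(1)) - (-1) = 1 - cos(1).

1 - cos(1)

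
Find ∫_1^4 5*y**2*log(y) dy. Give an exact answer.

-35 + 640*log(2)/3

Integrate by parts once (u = ln y, dv = 5*y**2 dy).
An antiderivative is F(y) = 5*y**3*(3*log(y) - 1)/9.
Then F(4) - F(1) = (-320/9 + 640*log(2)/3) - (-5/9) = -35 + 640*log(2)/3.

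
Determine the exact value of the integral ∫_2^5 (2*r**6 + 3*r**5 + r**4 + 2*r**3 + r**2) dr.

By the power rule, an antiderivative is F(r) = 2*r**7/7 + r**6/2 + r**5/5 + r**4/2 + r**3/3.
Then F(5) - F(2) = (653375/21) - (8992/105) = 1085961/35.

1085961/35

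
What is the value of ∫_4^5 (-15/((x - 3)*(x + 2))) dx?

Factor the denominator: x**2 - x - 6 = (x + 2)(x - 3).
Partial fractions: -15/((x - 3)*(x + 2)) = 3/(x + 2) - 3/(x - 3).
An antiderivative is F(x) = -3*log(x - 3) + 3*log(x + 2).
Then F(5) - F(4) = (-3*log(2) + 3*log(7)) - (3*log(2) + 3*log(3)) = -6*log(2) - 3*log(3) + 3*log(7).

-6*log(2) - 3*log(3) + 3*log(7)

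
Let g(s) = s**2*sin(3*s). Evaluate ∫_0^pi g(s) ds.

Integrate by parts twice (u = s^2, dv = sin(3*s) ds).
An antiderivative is F(s) = -s**2*cos(3*s)/3 + 2*s*sin(3*s)/9 + 2*cos(3*s)/27.
Then F(pi) - F(0) = (-2/27 + pi**2/3) - (2/27) = -4/27 + pi**2/3.

-4/27 + pi**2/3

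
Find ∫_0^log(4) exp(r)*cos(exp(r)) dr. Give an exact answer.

-sin(1) + sin(4)

Let u = exp(r), so du = exp(r) dr. When r = 0, u = 1; when r = log(4), u = 4.
The integral becomes ∫ cos(u) du from 1 to 4, with antiderivative sin(u).
Back in r: F(r) = sin(exp(r)).
Then F(log(4)) - F(0) = (sin(4)) - (sin(1)) = -sin(1) + sin(4).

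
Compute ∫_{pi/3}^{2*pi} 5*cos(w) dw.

-5*sqrt(3)/2

An antiderivative is F(w) = 5*sin(w).
Then F(2*pi) - F(pi/3) = (0) - (5*sqrt(3)/2) = -5*sqrt(3)/2.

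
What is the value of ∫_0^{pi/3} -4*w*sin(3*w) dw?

-4*pi/9

Integrate by parts once (u = w, dv = -4*sin(3*w) dw).
An antiderivative is F(w) = 4*w*cos(3*w)/3 - 4*sin(3*w)/9.
Then F(pi/3) - F(0) = (-4*pi/9) - (0) = -4*pi/9.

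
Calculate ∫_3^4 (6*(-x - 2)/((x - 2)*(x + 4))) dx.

Factor the denominator: x**2 + 2*x - 8 = (x + 4)(x - 2).
Partial fractions: 6*(-x - 2)/((x - 2)*(x + 4)) = -2/(x + 4) - 4/(x - 2).
An antiderivative is F(x) = -4*log(x - 2) - 2*log(x + 4).
Then F(4) - F(3) = (-10*log(2)) - (-log(49)) = -10*log(2) + 2*log(7).

-10*log(2) + 2*log(7)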